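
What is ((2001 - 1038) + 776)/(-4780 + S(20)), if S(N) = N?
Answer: -1739/4760 ≈ -0.36534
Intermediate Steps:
((2001 - 1038) + 776)/(-4780 + S(20)) = ((2001 - 1038) + 776)/(-4780 + 20) = (963 + 776)/(-4760) = 1739*(-1/4760) = -1739/4760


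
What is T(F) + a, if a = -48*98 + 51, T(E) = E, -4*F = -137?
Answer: -18475/4 ≈ -4618.8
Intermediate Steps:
F = 137/4 (F = -¼*(-137) = 137/4 ≈ 34.250)
a = -4653 (a = -4704 + 51 = -4653)
T(F) + a = 137/4 - 4653 = -18475/4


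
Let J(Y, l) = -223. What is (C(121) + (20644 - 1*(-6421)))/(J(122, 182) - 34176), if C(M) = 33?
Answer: -27098/34399 ≈ -0.78776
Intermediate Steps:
(C(121) + (20644 - 1*(-6421)))/(J(122, 182) - 34176) = (33 + (20644 - 1*(-6421)))/(-223 - 34176) = (33 + (20644 + 6421))/(-34399) = (33 + 27065)*(-1/34399) = 27098*(-1/34399) = -27098/34399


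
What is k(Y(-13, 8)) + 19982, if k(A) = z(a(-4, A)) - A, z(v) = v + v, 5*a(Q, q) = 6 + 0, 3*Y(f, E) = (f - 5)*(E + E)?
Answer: 100402/5 ≈ 20080.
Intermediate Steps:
Y(f, E) = 2*E*(-5 + f)/3 (Y(f, E) = ((f - 5)*(E + E))/3 = ((-5 + f)*(2*E))/3 = (2*E*(-5 + f))/3 = 2*E*(-5 + f)/3)
a(Q, q) = 6/5 (a(Q, q) = (6 + 0)/5 = (⅕)*6 = 6/5)
z(v) = 2*v
k(A) = 12/5 - A (k(A) = 2*(6/5) - A = 12/5 - A)
k(Y(-13, 8)) + 19982 = (12/5 - 2*8*(-5 - 13)/3) + 19982 = (12/5 - 2*8*(-18)/3) + 19982 = (12/5 - 1*(-96)) + 19982 = (12/5 + 96) + 19982 = 492/5 + 19982 = 100402/5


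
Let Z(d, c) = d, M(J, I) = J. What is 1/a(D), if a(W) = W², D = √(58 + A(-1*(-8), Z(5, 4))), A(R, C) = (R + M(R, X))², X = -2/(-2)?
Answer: 1/314 ≈ 0.0031847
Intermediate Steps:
X = 1 (X = -2*(-½) = 1)
A(R, C) = 4*R² (A(R, C) = (R + R)² = (2*R)² = 4*R²)
D = √314 (D = √(58 + 4*(-1*(-8))²) = √(58 + 4*8²) = √(58 + 4*64) = √(58 + 256) = √314 ≈ 17.720)
1/a(D) = 1/((√314)²) = 1/314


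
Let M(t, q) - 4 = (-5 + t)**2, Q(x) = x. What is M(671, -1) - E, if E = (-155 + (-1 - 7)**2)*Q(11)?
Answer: 444561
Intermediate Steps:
M(t, q) = 4 + (-5 + t)**2
E = -1001 (E = (-155 + (-1 - 7)**2)*11 = (-155 + (-8)**2)*11 = (-155 + 64)*11 = -91*11 = -1001)
M(671, -1) - E = (4 + (-5 + 671)**2) - 1*(-1001) = (4 + 666**2) + 1001 = (4 + 443556) + 1001 = 443560 + 1001 = 444561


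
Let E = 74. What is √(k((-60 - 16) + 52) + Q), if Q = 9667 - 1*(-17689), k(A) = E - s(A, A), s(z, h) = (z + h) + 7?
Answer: √27471 ≈ 165.74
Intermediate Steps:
s(z, h) = 7 + h + z (s(z, h) = (h + z) + 7 = 7 + h + z)
k(A) = 67 - 2*A (k(A) = 74 - (7 + A + A) = 74 - (7 + 2*A) = 74 + (-7 - 2*A) = 67 - 2*A)
Q = 27356 (Q = 9667 + 17689 = 27356)
√(k((-60 - 16) + 52) + Q) = √((67 - 2*((-60 - 16) + 52)) + 27356) = √((67 - 2*(-76 + 52)) + 27356) = √((67 - 2*(-24)) + 27356) = √((67 + 48) + 27356) = √(115 + 27356) = √27471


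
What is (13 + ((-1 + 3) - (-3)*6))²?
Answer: 1089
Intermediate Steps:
(13 + ((-1 + 3) - (-3)*6))² = (13 + (2 - 3*(-6)))² = (13 + (2 + 18))² = (13 + 20)² = 33² = 1089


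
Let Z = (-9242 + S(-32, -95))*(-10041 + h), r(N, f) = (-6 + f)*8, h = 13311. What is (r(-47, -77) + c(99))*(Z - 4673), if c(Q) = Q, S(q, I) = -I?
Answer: 16902180095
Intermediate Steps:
r(N, f) = -48 + 8*f
Z = -29910690 (Z = (-9242 - 1*(-95))*(-10041 + 13311) = (-9242 + 95)*3270 = -9147*3270 = -29910690)
(r(-47, -77) + c(99))*(Z - 4673) = ((-48 + 8*(-77)) + 99)*(-29910690 - 4673) = ((-48 - 616) + 99)*(-29915363) = (-664 + 99)*(-29915363) = -565*(-29915363) = 16902180095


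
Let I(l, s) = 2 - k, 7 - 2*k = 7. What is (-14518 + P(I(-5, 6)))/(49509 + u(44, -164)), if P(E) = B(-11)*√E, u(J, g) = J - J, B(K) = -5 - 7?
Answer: -14518/49509 - 4*√2/16503 ≈ -0.29358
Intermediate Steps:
B(K) = -12
k = 0 (k = 7/2 - ½*7 = 7/2 - 7/2 = 0)
u(J, g) = 0
I(l, s) = 2 (I(l, s) = 2 - 1*0 = 2 + 0 = 2)
P(E) = -12*√E
(-14518 + P(I(-5, 6)))/(49509 + u(44, -164)) = (-14518 - 12*√2)/(49509 + 0) = (-14518 - 12*√2)/49509 = (-14518 - 12*√2)*(1/49509) = -14518/49509 - 4*√2/16503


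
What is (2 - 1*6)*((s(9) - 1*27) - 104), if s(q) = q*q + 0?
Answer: 200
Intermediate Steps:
s(q) = q**2 (s(q) = q**2 + 0 = q**2)
(2 - 1*6)*((s(9) - 1*27) - 104) = (2 - 1*6)*((9**2 - 1*27) - 104) = (2 - 6)*((81 - 27) - 104) = -4*(54 - 104) = -4*(-50) = 200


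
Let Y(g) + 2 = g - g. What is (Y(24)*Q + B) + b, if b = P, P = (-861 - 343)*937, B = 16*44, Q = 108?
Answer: -1127660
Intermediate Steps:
B = 704
P = -1128148 (P = -1204*937 = -1128148)
Y(g) = -2 (Y(g) = -2 + (g - g) = -2 + 0 = -2)
b = -1128148
(Y(24)*Q + B) + b = (-2*108 + 704) - 1128148 = (-216 + 704) - 1128148 = 488 - 1128148 = -1127660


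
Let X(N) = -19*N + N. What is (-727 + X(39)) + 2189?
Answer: 760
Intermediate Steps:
X(N) = -18*N
(-727 + X(39)) + 2189 = (-727 - 18*39) + 2189 = (-727 - 702) + 2189 = -1429 + 2189 = 760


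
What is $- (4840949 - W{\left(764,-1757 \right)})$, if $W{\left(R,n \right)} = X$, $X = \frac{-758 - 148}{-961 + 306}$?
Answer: $- \frac{3170820689}{655} \approx -4.8409 \cdot 10^{6}$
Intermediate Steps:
$X = \frac{906}{655}$ ($X = - \frac{906}{-655} = \left(-906\right) \left(- \frac{1}{655}\right) = \frac{906}{655} \approx 1.3832$)
$W{\left(R,n \right)} = \frac{906}{655}$
$- (4840949 - W{\left(764,-1757 \right)}) = - (4840949 - \frac{906}{655}) = \left(-1\right) \frac{3170820689}{655} = - \frac{3170820689}{655}$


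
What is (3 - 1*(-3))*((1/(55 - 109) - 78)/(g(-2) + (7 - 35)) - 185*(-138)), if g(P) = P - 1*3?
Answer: 4136243/27 ≈ 1.5319e+5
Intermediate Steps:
g(P) = -3 + P (g(P) = P - 3 = -3 + P)
(3 - 1*(-3))*((1/(55 - 109) - 78)/(g(-2) + (7 - 35)) - 185*(-138)) = (3 - 1*(-3))*((1/(55 - 109) - 78)/((-3 - 2) + (7 - 35)) - 185*(-138)) = (3 + 3)*((1/(-54) - 78)/(-5 - 28) + 25530) = 6*((-1/54 - 78)/(-33) + 25530) = 6*(-4213/54*(-1/33) + 25530) = 6*(383/162 + 25530) = 6*(4136243/162) = 4136243/27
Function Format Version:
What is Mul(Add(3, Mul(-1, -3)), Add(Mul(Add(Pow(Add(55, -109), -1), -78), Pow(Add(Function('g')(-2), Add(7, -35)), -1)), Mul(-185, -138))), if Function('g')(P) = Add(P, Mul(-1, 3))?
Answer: Rational(4136243, 27) ≈ 1.5319e+5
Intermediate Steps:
Function('g')(P) = Add(-3, P) (Function('g')(P) = Add(P, -3) = Add(-3, P))
Mul(Add(3, Mul(-1, -3)), Add(Mul(Add(Pow(Add(55, -109), -1), -78), Pow(Add(Function('g')(-2), Add(7, -35)), -1)), Mul(-185, -138))) = Mul(Add(3, Mul(-1, -3)), Add(Mul(Add(Pow(Add(55, -109), -1), -78), Pow(Add(Add(-3, -2), Add(7, -35)), -1)), Mul(-185, -138))) = Mul(Add(3, 3), Add(Mul(Add(Pow(-54, -1), -78), Pow(Add(-5, -28), -1)), 25530)) = Mul(6, Add(Mul(Add(Rational(-1, 54), -78), Pow(-33, -1)), 25530)) = Mul(6, Add(Mul(Rational(-4213, 54), Rational(-1, 33)), 25530)) = Mul(6, Add(Rational(383, 162), 25530)) = Mul(6, Rational(4136243, 162)) = Rational(4136243, 27)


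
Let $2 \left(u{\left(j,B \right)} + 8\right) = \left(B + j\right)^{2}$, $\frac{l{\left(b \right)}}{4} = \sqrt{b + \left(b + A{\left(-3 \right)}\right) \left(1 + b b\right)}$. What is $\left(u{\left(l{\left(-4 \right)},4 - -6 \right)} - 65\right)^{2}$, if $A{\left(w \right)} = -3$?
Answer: $817249 - 80560 i \sqrt{123} \approx 8.1725 \cdot 10^{5} - 8.9345 \cdot 10^{5} i$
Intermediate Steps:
$l{\left(b \right)} = 4 \sqrt{b + \left(1 + b^{2}\right) \left(-3 + b\right)}$ ($l{\left(b \right)} = 4 \sqrt{b + \left(b - 3\right) \left(1 + b b\right)} = 4 \sqrt{b + \left(-3 + b\right) \left(1 + b^{2}\right)} = 4 \sqrt{b + \left(1 + b^{2}\right) \left(-3 + b\right)}$)
$u{\left(j,B \right)} = -8 + \frac{\left(B + j\right)^{2}}{2}$
$\left(u{\left(l{\left(-4 \right)},4 - -6 \right)} - 65\right)^{2} = \left(\left(-8 + \frac{\left(\left(4 - -6\right) + 4 \sqrt{-3 + \left(-4\right)^{3} - 3 \left(-4\right)^{2} + 2 \left(-4\right)}\right)^{2}}{2}\right) - 65\right)^{2} = \left(\left(-8 + \frac{\left(\left(4 + 6\right) + 4 \sqrt{-3 - 64 - 48 - 8}\right)^{2}}{2}\right) - 65\right)^{2} = \left(\left(-8 + \frac{\left(10 + 4 \sqrt{-3 - 64 - 48 - 8}\right)^{2}}{2}\right) - 65\right)^{2} = \left(\left(-8 + \frac{\left(10 + 4 \sqrt{-123}\right)^{2}}{2}\right) - 65\right)^{2} = \left(\left(-8 + \frac{\left(10 + 4 i \sqrt{123}\right)^{2}}{2}\right) - 65\right)^{2} = \left(-73 + \frac{\left(10 + 4 i \sqrt{123}\right)^{2}}{2}\right)^{2}$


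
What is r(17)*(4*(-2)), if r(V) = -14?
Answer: 112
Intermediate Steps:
r(17)*(4*(-2)) = -56*(-2) = -14*(-8) = 112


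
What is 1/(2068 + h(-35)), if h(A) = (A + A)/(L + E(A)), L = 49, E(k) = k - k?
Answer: 7/14466 ≈ 0.00048389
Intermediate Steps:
E(k) = 0
h(A) = 2*A/49 (h(A) = (A + A)/(49 + 0) = (2*A)/49 = (2*A)*(1/49) = 2*A/49)
1/(2068 + h(-35)) = 1/(2068 + (2/49)*(-35)) = 1/(2068 - 10/7) = 1/(14466/7) = 7/14466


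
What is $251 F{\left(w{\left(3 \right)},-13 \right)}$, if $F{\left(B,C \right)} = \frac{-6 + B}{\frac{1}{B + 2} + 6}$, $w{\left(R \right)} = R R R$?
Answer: $\frac{21837}{25} \approx 873.48$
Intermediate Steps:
$w{\left(R \right)} = R^{3}$ ($w{\left(R \right)} = R^{2} R = R^{3}$)
$F{\left(B,C \right)} = \frac{-6 + B}{6 + \frac{1}{2 + B}}$ ($F{\left(B,C \right)} = \frac{-6 + B}{\frac{1}{2 + B} + 6} = \frac{-6 + B}{6 + \frac{1}{2 + B}}$)
$251 F{\left(w{\left(3 \right)},-13 \right)} = 251 \frac{-12 + \left(3^{3}\right)^{2} - 4 \cdot 3^{3}}{13 + 6 \cdot 3^{3}} = 251 \frac{-12 + 27^{2} - 108}{13 + 6 \cdot 27} = 251 \frac{-12 + 729 - 108}{13 + 162} = 251 \cdot \frac{1}{175} \cdot 609 = 251 \cdot \frac{87}{25} = \frac{21837}{25}$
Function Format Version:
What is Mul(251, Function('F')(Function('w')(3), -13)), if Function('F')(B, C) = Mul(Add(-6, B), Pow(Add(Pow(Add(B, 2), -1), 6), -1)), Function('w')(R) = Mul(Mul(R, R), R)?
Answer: Rational(21837, 25) ≈ 873.48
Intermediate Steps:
Function('w')(R) = Pow(R, 3) (Function('w')(R) = Mul(Pow(R, 2), R) = Pow(R, 3))
Function('F')(B, C) = Mul(Pow(Add(6, Pow(Add(2, B), -1)), -1), Add(-6, B)) (Function('F')(B, C) = Mul(Add(-6, B), Pow(Add(Pow(Add(2, B), -1), 6), -1)) = Mul(Add(-6, B), Pow(Add(6, Pow(Add(2, B), -1)), -1)) = Mul(Pow(Add(6, Pow(Add(2, B), -1)), -1), Add(-6, B)))
Mul(251, Function('F')(Function('w')(3), -13)) = Mul(251, Mul(Pow(Add(13, Mul(6, Pow(3, 3))), -1), Add(-12, Pow(Pow(3, 3), 2), Mul(-4, Pow(3, 3))))) = Mul(251, Mul(Pow(Add(13, Mul(6, 27)), -1), Add(-12, Pow(27, 2), Mul(-4, 27)))) = Mul(251, Mul(Pow(Add(13, 162), -1), Add(-12, 729, -108))) = Mul(251, Mul(Pow(175, -1), 609)) = Mul(251, Mul(Rational(1, 175), 609)) = Mul(251, Rational(87, 25)) = Rational(21837, 25)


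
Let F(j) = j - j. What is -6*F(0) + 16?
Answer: 16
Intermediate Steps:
F(j) = 0
-6*F(0) + 16 = -6*0 + 16 = 0 + 16 = 16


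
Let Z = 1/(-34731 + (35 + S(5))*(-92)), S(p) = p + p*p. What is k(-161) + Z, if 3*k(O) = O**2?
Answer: 1055269828/122133 ≈ 8640.3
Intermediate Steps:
k(O) = O**2/3
S(p) = p + p**2
Z = -1/40711 (Z = 1/(-34731 + (35 + 5*(1 + 5))*(-92)) = 1/(-34731 + (35 + 5*6)*(-92)) = 1/(-34731 + (35 + 30)*(-92)) = 1/(-34731 + 65*(-92)) = 1/(-34731 - 5980) = 1/(-40711) = -1/40711 ≈ -2.4563e-5)
k(-161) + Z = (1/3)*(-161)**2 - 1/40711 = (1/3)*25921 - 1/40711 = 25921/3 - 1/40711 = 1055269828/122133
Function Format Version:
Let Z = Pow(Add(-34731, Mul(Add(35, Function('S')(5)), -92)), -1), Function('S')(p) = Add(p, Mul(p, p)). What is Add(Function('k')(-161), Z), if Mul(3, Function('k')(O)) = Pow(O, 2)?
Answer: Rational(1055269828, 122133) ≈ 8640.3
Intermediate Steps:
Function('k')(O) = Mul(Rational(1, 3), Pow(O, 2))
Function('S')(p) = Add(p, Pow(p, 2))
Z = Rational(-1, 40711) (Z = Pow(Add(-34731, Mul(Add(35, Mul(5, Add(1, 5))), -92)), -1) = Pow(Add(-34731, Mul(Add(35, Mul(5, 6)), -92)), -1) = Pow(Add(-34731, Mul(Add(35, 30), -92)), -1) = Pow(Add(-34731, Mul(65, -92)), -1) = Pow(Add(-34731, -5980), -1) = Pow(-40711, -1) = Rational(-1, 40711) ≈ -2.4563e-5)
Add(Function('k')(-161), Z) = Add(Mul(Rational(1, 3), Pow(-161, 2)), Rational(-1, 40711)) = Add(Mul(Rational(1, 3), 25921), Rational(-1, 40711)) = Add(Rational(25921, 3), Rational(-1, 40711)) = Rational(1055269828, 122133)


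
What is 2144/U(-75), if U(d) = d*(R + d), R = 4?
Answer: 2144/5325 ≈ 0.40263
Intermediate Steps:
U(d) = d*(4 + d)
2144/U(-75) = 2144/((-75*(4 - 75))) = 2144/((-75*(-71))) = 2144/5325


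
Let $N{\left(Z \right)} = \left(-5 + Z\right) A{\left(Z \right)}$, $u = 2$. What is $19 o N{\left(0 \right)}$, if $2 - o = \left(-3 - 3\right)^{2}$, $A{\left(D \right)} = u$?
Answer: $6460$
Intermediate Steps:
$A{\left(D \right)} = 2$
$o = -34$ ($o = 2 - \left(-3 - 3\right)^{2} = 2 - \left(-6\right)^{2} = 2 - 36 = -34$)
$N{\left(Z \right)} = -10 + 2 Z$ ($N{\left(Z \right)} = \left(-5 + Z\right) 2 = -10 + 2 Z$)
$19 o N{\left(0 \right)} = 19 \left(-34\right) \left(-10 + 2 \cdot 0\right) = - 646 \left(-10 + 0\right) = \left(-646\right) \left(-10\right) = 6460$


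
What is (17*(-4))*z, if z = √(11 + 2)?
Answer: -68*√13 ≈ -245.18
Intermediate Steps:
z = √13 ≈ 3.6056
(17*(-4))*z = (17*(-4))*√13 = -68*√13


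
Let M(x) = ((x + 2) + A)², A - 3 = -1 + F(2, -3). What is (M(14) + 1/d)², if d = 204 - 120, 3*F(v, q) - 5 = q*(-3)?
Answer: 16763775625/63504 ≈ 2.6398e+5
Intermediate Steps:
F(v, q) = 5/3 - q (F(v, q) = 5/3 + (q*(-3))/3 = 5/3 + (-3*q)/3 = 5/3 - q)
A = 20/3 (A = 3 + (-1 + (5/3 - 1*(-3))) = 3 + (-1 + (5/3 + 3)) = 3 + (-1 + 14/3) = 3 + 11/3 = 20/3 ≈ 6.6667)
M(x) = (26/3 + x)² (M(x) = ((x + 2) + 20/3)² = ((2 + x) + 20/3)² = (26/3 + x)²)
d = 84
(M(14) + 1/d)² = ((26 + 3*14)²/9 + 1/84)² = ((26 + 42)²/9 + 1/84)² = ((⅑)*68² + 1/84)² = ((⅑)*4624 + 1/84)² = (4624/9 + 1/84)² = (129475/252)² = 16763775625/63504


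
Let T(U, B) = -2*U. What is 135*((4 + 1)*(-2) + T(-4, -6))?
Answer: -270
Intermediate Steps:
135*((4 + 1)*(-2) + T(-4, -6)) = 135*((4 + 1)*(-2) - 2*(-4)) = 135*(5*(-2) + 8) = 135*(-10 + 8) = 135*(-2) = -270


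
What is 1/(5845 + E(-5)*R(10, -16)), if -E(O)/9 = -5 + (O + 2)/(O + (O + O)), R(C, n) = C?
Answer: 1/6277 ≈ 0.00015931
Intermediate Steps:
E(O) = 45 - 3*(2 + O)/O (E(O) = -9*(-5 + (O + 2)/(O + (O + O))) = -9*(-5 + (2 + O)/(O + 2*O)) = -9*(-5 + (2 + O)/((3*O))) = -9*(-5 + (2 + O)*(1/(3*O))) = -9*(-5 + (2 + O)/(3*O)) = 45 - 3*(2 + O)/O)
1/(5845 + E(-5)*R(10, -16)) = 1/(5845 + (42 - 6/(-5))*10) = 1/(5845 + (42 - 6*(-⅕))*10) = 1/(5845 + (42 + 6/5)*10) = 1/(5845 + (216/5)*10) = 1/(5845 + 432) = 1/6277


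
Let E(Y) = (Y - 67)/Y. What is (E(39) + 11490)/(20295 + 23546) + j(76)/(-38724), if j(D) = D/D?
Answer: 826181789/3152869356 ≈ 0.26204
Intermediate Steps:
E(Y) = (-67 + Y)/Y
j(D) = 1
(E(39) + 11490)/(20295 + 23546) + j(76)/(-38724) = ((-67 + 39)/39 + 11490)/(20295 + 23546) + 1/(-38724) = ((1/39)*(-28) + 11490)/43841 + 1*(-1/38724) = (-28/39 + 11490)*(1/43841) - 1/38724 = (448082/39)*(1/43841) - 1/38724 = 448082/1709799 - 1/38724 = 826181789/3152869356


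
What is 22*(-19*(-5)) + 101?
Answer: 2191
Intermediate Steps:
22*(-19*(-5)) + 101 = 22*95 + 101 = 2090 + 101 = 2191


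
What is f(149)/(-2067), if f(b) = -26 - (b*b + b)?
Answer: 22376/2067 ≈ 10.825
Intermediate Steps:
f(b) = -26 - b - b² (f(b) = -26 - (b² + b) = -26 - (b + b²) = -26 + (-b - b²) = -26 - b - b²)
f(149)/(-2067) = (-26 - 1*149 - 1*149²)/(-2067) = (-26 - 149 - 1*22201)*(-1/2067) = (-26 - 149 - 22201)*(-1/2067) = -22376*(-1/2067) = 22376/2067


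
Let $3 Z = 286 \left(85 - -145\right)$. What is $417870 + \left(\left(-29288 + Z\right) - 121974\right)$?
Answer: $\frac{865604}{3} \approx 2.8853 \cdot 10^{5}$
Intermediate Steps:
$Z = \frac{65780}{3}$ ($Z = \frac{286 \left(85 - -145\right)}{3} = \frac{286 \left(85 + 145\right)}{3} = \frac{286 \cdot 230}{3} = \frac{1}{3} \cdot 65780 = \frac{65780}{3} \approx 21927.0$)
$417870 + \left(\left(-29288 + Z\right) - 121974\right) = 417870 + \left(\left(-29288 + \frac{65780}{3}\right) - 121974\right) = 417870 - \frac{388006}{3} = \frac{865604}{3}$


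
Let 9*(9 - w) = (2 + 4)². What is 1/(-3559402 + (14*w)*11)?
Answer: -1/3558632 ≈ -2.8101e-7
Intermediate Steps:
w = 5 (w = 9 - (2 + 4)²/9 = 9 - ⅑*6² = 9 - ⅑*36 = 9 - 4 = 5)
1/(-3559402 + (14*w)*11) = 1/(-3559402 + (14*5)*11) = 1/(-3559402 + 70*11) = 1/(-3559402 + 770) = 1/(-3558632) = -1/3558632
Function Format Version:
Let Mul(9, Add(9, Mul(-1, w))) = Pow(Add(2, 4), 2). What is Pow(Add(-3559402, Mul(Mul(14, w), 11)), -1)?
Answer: Rational(-1, 3558632) ≈ -2.8101e-7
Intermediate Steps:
w = 5 (w = Add(9, Mul(Rational(-1, 9), Pow(Add(2, 4), 2))) = Add(9, Mul(Rational(-1, 9), Pow(6, 2))) = Add(9, Mul(Rational(-1, 9), 36)) = Add(9, -4) = 5)
Pow(Add(-3559402, Mul(Mul(14, w), 11)), -1) = Pow(Add(-3559402, Mul(Mul(14, 5), 11)), -1) = Pow(Add(-3559402, Mul(70, 11)), -1) = Pow(Add(-3559402, 770), -1) = Pow(-3558632, -1) = Rational(-1, 3558632)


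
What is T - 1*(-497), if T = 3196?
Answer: 3693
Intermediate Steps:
T - 1*(-497) = 3196 - 1*(-497) = 3196 + 497 = 3693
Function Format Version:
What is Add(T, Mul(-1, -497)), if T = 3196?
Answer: 3693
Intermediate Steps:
Add(T, Mul(-1, -497)) = Add(3196, Mul(-1, -497)) = Add(3196, 497) = 3693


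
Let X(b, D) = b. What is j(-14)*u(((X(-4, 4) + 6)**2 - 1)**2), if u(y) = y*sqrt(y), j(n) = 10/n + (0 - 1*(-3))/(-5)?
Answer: -1242/35 ≈ -35.486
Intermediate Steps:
j(n) = -3/5 + 10/n (j(n) = 10/n + (0 + 3)*(-1/5) = 10/n + 3*(-1/5) = 10/n - 3/5 = -3/5 + 10/n)
u(y) = y**(3/2)
j(-14)*u(((X(-4, 4) + 6)**2 - 1)**2) = (-3/5 + 10/(-14))*(((-4 + 6)**2 - 1)**2)**(3/2) = (-3/5 + 10*(-1/14))*((2**2 - 1)**2)**(3/2) = (-3/5 - 5/7)*((4 - 1)**2)**(3/2) = -46*(3**2)**(3/2)/35 = -46*9**(3/2)/35 = -46/35*27 = -1242/35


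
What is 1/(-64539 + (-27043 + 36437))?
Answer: -1/55145 ≈ -1.8134e-5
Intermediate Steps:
1/(-64539 + (-27043 + 36437)) = 1/(-64539 + 9394) = 1/(-55145) = -1/55145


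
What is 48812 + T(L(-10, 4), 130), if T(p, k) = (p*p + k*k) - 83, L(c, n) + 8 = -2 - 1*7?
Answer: 65918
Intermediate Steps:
L(c, n) = -17 (L(c, n) = -8 + (-2 - 1*7) = -8 + (-2 - 7) = -8 - 9 = -17)
T(p, k) = -83 + k**2 + p**2 (T(p, k) = (p**2 + k**2) - 83 = (k**2 + p**2) - 83 = -83 + k**2 + p**2)
48812 + T(L(-10, 4), 130) = 48812 + (-83 + 130**2 + (-17)**2) = 48812 + (-83 + 16900 + 289) = 48812 + 17106 = 65918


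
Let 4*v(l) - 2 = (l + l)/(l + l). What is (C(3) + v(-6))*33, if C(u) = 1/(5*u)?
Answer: 539/20 ≈ 26.950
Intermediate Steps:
C(u) = 1/(5*u)
v(l) = ¾ (v(l) = ½ + ((l + l)/(l + l))/4 = ½ + ((2*l)/((2*l)))/4 = ½ + ((2*l)*(1/(2*l)))/4 = ½ + (¼)*1 = ½ + ¼ = ¾)
(C(3) + v(-6))*33 = ((⅕)/3 + ¾)*33 = ((⅕)*(⅓) + ¾)*33 = (1/15 + ¾)*33 = (49/60)*33 = 539/20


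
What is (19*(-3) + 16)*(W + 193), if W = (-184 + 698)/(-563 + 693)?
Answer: -524882/65 ≈ -8075.1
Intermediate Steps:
W = 257/65 (W = 514/130 = 514*(1/130) = 257/65 ≈ 3.9538)
(19*(-3) + 16)*(W + 193) = (19*(-3) + 16)*(257/65 + 193) = (-57 + 16)*(12802/65) = -41*12802/65 = -524882/65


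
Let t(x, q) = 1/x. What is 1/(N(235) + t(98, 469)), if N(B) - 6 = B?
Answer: 98/23619 ≈ 0.0041492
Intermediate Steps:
N(B) = 6 + B
1/(N(235) + t(98, 469)) = 1/((6 + 235) + 1/98) = 1/(241 + 1/98) = 1/(23619/98) = 98/23619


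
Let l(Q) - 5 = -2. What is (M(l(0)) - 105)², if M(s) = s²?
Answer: 9216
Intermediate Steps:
l(Q) = 3 (l(Q) = 5 - 2 = 3)
(M(l(0)) - 105)² = (3² - 105)² = (9 - 105)² = (-96)² = 9216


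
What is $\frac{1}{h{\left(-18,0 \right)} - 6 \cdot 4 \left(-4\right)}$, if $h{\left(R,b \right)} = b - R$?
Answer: $\frac{1}{114} \approx 0.0087719$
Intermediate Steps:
$\frac{1}{h{\left(-18,0 \right)} - 6 \cdot 4 \left(-4\right)} = \frac{1}{\left(0 - -18\right) - 6 \cdot 4 \left(-4\right)} = \frac{1}{\left(0 + 18\right) - 24 \left(-4\right)} = \frac{1}{18 - -96} = \frac{1}{18 + 96} = \frac{1}{114}$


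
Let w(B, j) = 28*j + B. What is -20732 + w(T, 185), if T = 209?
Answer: -15343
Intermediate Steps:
w(B, j) = B + 28*j
-20732 + w(T, 185) = -20732 + (209 + 28*185) = -20732 + (209 + 5180) = -20732 + 5389 = -15343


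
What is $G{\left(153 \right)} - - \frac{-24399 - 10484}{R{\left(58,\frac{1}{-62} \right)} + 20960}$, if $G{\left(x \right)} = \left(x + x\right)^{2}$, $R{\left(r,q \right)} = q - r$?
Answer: $\frac{121342883282}{1295923} \approx 93634.0$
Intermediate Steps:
$G{\left(x \right)} = 4 x^{2}$ ($G{\left(x \right)} = \left(2 x\right)^{2} = 4 x^{2}$)
$G{\left(153 \right)} - - \frac{-24399 - 10484}{R{\left(58,\frac{1}{-62} \right)} + 20960} = 4 \cdot 153^{2} - - \frac{-24399 - 10484}{\left(\frac{1}{-62} - 58\right) + 20960} = 4 \cdot 23409 - - \frac{-34883}{\left(- \frac{1}{62} - 58\right) + 20960} = 93636 - - \frac{-34883}{- \frac{3597}{62} + 20960} = 93636 - - \frac{-34883}{\frac{1295923}{62}} = 93636 - - \frac{\left(-34883\right) 62}{1295923} = 93636 - \left(-1\right) \left(- \frac{2162746}{1295923}\right) = 93636 - \frac{2162746}{1295923} = \frac{121342883282}{1295923}$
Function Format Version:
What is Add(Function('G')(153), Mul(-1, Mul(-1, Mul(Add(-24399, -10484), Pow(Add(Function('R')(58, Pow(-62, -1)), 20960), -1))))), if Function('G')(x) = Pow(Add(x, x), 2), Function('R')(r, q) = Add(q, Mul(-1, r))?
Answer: Rational(121342883282, 1295923) ≈ 93634.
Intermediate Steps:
Function('G')(x) = Mul(4, Pow(x, 2)) (Function('G')(x) = Pow(Mul(2, x), 2) = Mul(4, Pow(x, 2)))
Add(Function('G')(153), Mul(-1, Mul(-1, Mul(Add(-24399, -10484), Pow(Add(Function('R')(58, Pow(-62, -1)), 20960), -1))))) = Add(Mul(4, Pow(153, 2)), Mul(-1, Mul(-1, Mul(Add(-24399, -10484), Pow(Add(Add(Pow(-62, -1), Mul(-1, 58)), 20960), -1))))) = Add(Mul(4, 23409), Mul(-1, Mul(-1, Mul(-34883, Pow(Add(Add(Rational(-1, 62), -58), 20960), -1))))) = Add(93636, Mul(-1, Mul(-1, Mul(-34883, Pow(Add(Rational(-3597, 62), 20960), -1))))) = Add(93636, Mul(-1, Mul(-1, Mul(-34883, Pow(Rational(1295923, 62), -1))))) = Add(93636, Mul(-1, Mul(-1, Mul(-34883, Rational(62, 1295923))))) = Add(93636, Mul(-1, Mul(-1, Rational(-2162746, 1295923)))) = Add(93636, Mul(-1, Rational(2162746, 1295923))) = Add(93636, Rational(-2162746, 1295923)) = Rational(121342883282, 1295923)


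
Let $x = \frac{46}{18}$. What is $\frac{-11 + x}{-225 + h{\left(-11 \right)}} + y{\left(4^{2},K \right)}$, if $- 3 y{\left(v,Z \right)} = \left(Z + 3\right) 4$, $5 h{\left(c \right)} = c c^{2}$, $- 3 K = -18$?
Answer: $- \frac{66217}{5526} \approx -11.983$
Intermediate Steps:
$K = 6$ ($K = \left(- \frac{1}{3}\right) \left(-18\right) = 6$)
$x = \frac{23}{9}$ ($x = 46 \cdot \frac{1}{18} = \frac{23}{9} \approx 2.5556$)
$h{\left(c \right)} = \frac{c^{3}}{5}$ ($h{\left(c \right)} = \frac{c c^{2}}{5} = \frac{c^{3}}{5}$)
$y{\left(v,Z \right)} = -4 - \frac{4 Z}{3}$ ($y{\left(v,Z \right)} = - \frac{\left(Z + 3\right) 4}{3} = - \frac{\left(3 + Z\right) 4}{3} = - \frac{12 + 4 Z}{3} = -4 - \frac{4 Z}{3}$)
$\frac{-11 + x}{-225 + h{\left(-11 \right)}} + y{\left(4^{2},K \right)} = \frac{-11 + \frac{23}{9}}{-225 + \frac{\left(-11\right)^{3}}{5}} - 12 = - \frac{76}{9 \left(-225 + \frac{1}{5} \left(-1331\right)\right)} - 12 = - \frac{76}{9 \left(-225 - \frac{1331}{5}\right)} - 12 = - \frac{76}{9 \left(- \frac{2456}{5}\right)} - 12 = \left(- \frac{76}{9}\right) \left(- \frac{5}{2456}\right) - 12 = \frac{95}{5526} - 12 = - \frac{66217}{5526}$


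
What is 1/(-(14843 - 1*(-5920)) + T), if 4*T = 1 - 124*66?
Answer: -4/91235 ≈ -4.3843e-5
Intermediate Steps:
T = -8183/4 (T = (1 - 124*66)/4 = (1 - 8184)/4 = (1/4)*(-8183) = -8183/4 ≈ -2045.8)
1/(-(14843 - 1*(-5920)) + T) = 1/(-(14843 - 1*(-5920)) - 8183/4) = 1/(-(14843 + 5920) - 8183/4) = 1/(-1*20763 - 8183/4) = 1/(-20763 - 8183/4) = 1/(-91235/4) = -4/91235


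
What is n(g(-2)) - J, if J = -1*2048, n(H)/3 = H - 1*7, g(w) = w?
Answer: 2021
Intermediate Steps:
n(H) = -21 + 3*H (n(H) = 3*(H - 1*7) = 3*(H - 7) = 3*(-7 + H) = -21 + 3*H)
J = -2048
n(g(-2)) - J = (-21 + 3*(-2)) - 1*(-2048) = (-21 - 6) + 2048 = -27 + 2048 = 2021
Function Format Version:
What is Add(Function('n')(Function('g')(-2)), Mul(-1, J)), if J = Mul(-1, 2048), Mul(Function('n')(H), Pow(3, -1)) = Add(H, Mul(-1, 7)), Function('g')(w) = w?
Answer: 2021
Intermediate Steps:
Function('n')(H) = Add(-21, Mul(3, H)) (Function('n')(H) = Mul(3, Add(H, Mul(-1, 7))) = Mul(3, Add(H, -7)) = Mul(3, Add(-7, H)) = Add(-21, Mul(3, H)))
J = -2048
Add(Function('n')(Function('g')(-2)), Mul(-1, J)) = Add(Add(-21, Mul(3, -2)), Mul(-1, -2048)) = Add(Add(-21, -6), 2048) = Add(-27, 2048) = 2021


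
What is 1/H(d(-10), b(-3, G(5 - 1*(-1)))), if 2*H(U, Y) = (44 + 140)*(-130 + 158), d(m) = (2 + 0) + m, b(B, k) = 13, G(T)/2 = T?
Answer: 1/2576 ≈ 0.00038820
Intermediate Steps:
G(T) = 2*T
d(m) = 2 + m
H(U, Y) = 2576 (H(U, Y) = ((44 + 140)*(-130 + 158))/2 = (184*28)/2 = (½)*5152 = 2576)
1/H(d(-10), b(-3, G(5 - 1*(-1)))) = 1/2576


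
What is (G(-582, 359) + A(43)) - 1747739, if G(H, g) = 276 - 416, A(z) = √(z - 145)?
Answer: -1747879 + I*√102 ≈ -1.7479e+6 + 10.1*I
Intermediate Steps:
A(z) = √(-145 + z)
G(H, g) = -140
(G(-582, 359) + A(43)) - 1747739 = (-140 + √(-145 + 43)) - 1747739 = (-140 + √(-102)) - 1747739 = (-140 + I*√102) - 1747739 = -1747879 + I*√102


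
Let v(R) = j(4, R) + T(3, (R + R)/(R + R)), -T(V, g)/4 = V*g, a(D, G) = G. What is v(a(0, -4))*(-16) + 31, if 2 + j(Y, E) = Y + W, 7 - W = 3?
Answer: 127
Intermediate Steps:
W = 4 (W = 7 - 1*3 = 7 - 3 = 4)
T(V, g) = -4*V*g
j(Y, E) = 2 + Y (j(Y, E) = -2 + (Y + 4) = -2 + (4 + Y) = 2 + Y)
v(R) = -6 (v(R) = (2 + 4) - 4*3*(R + R)/(R + R) = 6 - 4*3*(2*R)/((2*R)) = 6 - 4*3*(2*R)*(1/(2*R)) = 6 - 4*3*1 = 6 - 12 = -6)
v(a(0, -4))*(-16) + 31 = -6*(-16) + 31 = 96 + 31 = 127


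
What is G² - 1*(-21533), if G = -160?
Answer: 47133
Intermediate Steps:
G² - 1*(-21533) = (-160)² - 1*(-21533) = 25600 + 21533 = 47133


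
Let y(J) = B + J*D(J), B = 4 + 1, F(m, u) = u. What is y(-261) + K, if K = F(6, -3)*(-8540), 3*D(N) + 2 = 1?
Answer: 25712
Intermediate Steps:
D(N) = -⅓ (D(N) = -⅔ + (⅓)*1 = -⅔ + ⅓ = -⅓)
B = 5
K = 25620 (K = -3*(-8540) = 25620)
y(J) = 5 - J/3 (y(J) = 5 + J*(-⅓) = 5 - J/3)
y(-261) + K = (5 - ⅓*(-261)) + 25620 = (5 + 87) + 25620 = 92 + 25620 = 25712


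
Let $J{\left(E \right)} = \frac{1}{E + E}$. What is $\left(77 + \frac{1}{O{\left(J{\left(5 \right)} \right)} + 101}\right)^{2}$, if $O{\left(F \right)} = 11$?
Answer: $\frac{74390625}{12544} \approx 5930.4$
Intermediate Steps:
$J{\left(E \right)} = \frac{1}{2 E}$
$\left(77 + \frac{1}{O{\left(J{\left(5 \right)} \right)} + 101}\right)^{2} = \left(77 + \frac{1}{11 + 101}\right)^{2} = \left(77 + \frac{1}{112}\right)^{2} = \left(\frac{8625}{112}\right)^{2} = \frac{74390625}{12544}$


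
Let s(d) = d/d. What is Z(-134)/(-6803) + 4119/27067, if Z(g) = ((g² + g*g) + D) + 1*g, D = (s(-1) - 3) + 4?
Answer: -940435703/184136801 ≈ -5.1073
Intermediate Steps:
s(d) = 1
D = 2 (D = (1 - 3) + 4 = -2 + 4 = 2)
Z(g) = 2 + g + 2*g² (Z(g) = ((g² + g*g) + 2) + 1*g = ((g² + g²) + 2) + g = (2*g² + 2) + g = (2 + 2*g²) + g = 2 + g + 2*g²)
Z(-134)/(-6803) + 4119/27067 = (2 - 134 + 2*(-134)²)/(-6803) + 4119/27067 = (2 - 134 + 2*17956)*(-1/6803) + 4119*(1/27067) = (2 - 134 + 35912)*(-1/6803) + 4119/27067 = 35780*(-1/6803) + 4119/27067 = -35780/6803 + 4119/27067 = -940435703/184136801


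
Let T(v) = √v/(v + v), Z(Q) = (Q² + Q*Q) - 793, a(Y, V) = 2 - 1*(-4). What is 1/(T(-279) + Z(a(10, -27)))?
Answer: -804636/580142557 + 6*I*√31/580142557 ≈ -0.001387 + 5.7583e-8*I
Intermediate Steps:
a(Y, V) = 6 (a(Y, V) = 2 + 4 = 6)
Z(Q) = -793 + 2*Q² (Z(Q) = (Q² + Q²) - 793 = 2*Q² - 793 = -793 + 2*Q²)
T(v) = 1/(2*√v) (T(v) = √v/((2*v)) = (1/(2*v))*√v = 1/(2*√v))
1/(T(-279) + Z(a(10, -27))) = 1/(1/(2*√(-279)) + (-793 + 2*6²)) = 1/((-I*√31/93)/2 + (-793 + 2*36)) = 1/(-I*√31/186 + (-793 + 72)) = 1/(-I*√31/186 - 721) = 1/(-721 - I*√31/186)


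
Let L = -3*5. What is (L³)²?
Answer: 11390625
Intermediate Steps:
L = -15
(L³)² = ((-15)³)² = (-3375)² = 11390625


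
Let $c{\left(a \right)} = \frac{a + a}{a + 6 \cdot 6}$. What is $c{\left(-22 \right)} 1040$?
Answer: $- \frac{22880}{7} \approx -3268.6$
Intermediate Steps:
$c{\left(a \right)} = \frac{2 a}{36 + a}$ ($c{\left(a \right)} = \frac{2 a}{a + 36} = \frac{2 a}{36 + a}$)
$c{\left(-22 \right)} 1040 = 2 \left(-22\right) \frac{1}{36 - 22} \cdot 1040 = 2 \left(-22\right) \frac{1}{14} \cdot 1040 = \left(- \frac{22}{7}\right) 1040 = - \frac{22880}{7}$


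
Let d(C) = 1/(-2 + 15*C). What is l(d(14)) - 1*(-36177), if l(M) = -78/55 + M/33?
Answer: 1241545973/34320 ≈ 36176.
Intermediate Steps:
l(M) = -78/55 + M/33 (l(M) = -78*1/55 + M*(1/33) = -78/55 + M/33)
l(d(14)) - 1*(-36177) = (-78/55 + 1/(33*(-2 + 15*14))) - 1*(-36177) = (-78/55 + 1/(33*(-2 + 210))) + 36177 = (-78/55 + (1/33)/208) + 36177 = (-78/55 + (1/33)*(1/208)) + 36177 = (-78/55 + 1/6864) + 36177 = -48667/34320 + 36177 = 1241545973/34320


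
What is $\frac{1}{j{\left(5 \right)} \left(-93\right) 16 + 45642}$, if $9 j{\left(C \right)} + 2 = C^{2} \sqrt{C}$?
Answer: $\frac{206877}{9126287362} + \frac{9300 \sqrt{5}}{4563143681} \approx 2.7226 \cdot 10^{-5}$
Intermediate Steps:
$j{\left(C \right)} = - \frac{2}{9} + \frac{C^{\frac{5}{2}}}{9}$ ($j{\left(C \right)} = - \frac{2}{9} + \frac{C^{2} \sqrt{C}}{9} = - \frac{2}{9} + \frac{C^{\frac{5}{2}}}{9}$)
$\frac{1}{j{\left(5 \right)} \left(-93\right) 16 + 45642} = \frac{1}{\left(- \frac{2}{9} + \frac{5^{\frac{5}{2}}}{9}\right) \left(-93\right) 16 + 45642} = \frac{1}{\left(- \frac{2}{9} + \frac{25 \sqrt{5}}{9}\right) \left(-93\right) 16 + 45642} = \frac{1}{\left(\frac{62}{3} - \frac{775 \sqrt{5}}{3}\right) 16 + 45642} = \frac{1}{\left(\frac{992}{3} - \frac{12400 \sqrt{5}}{3}\right) + 45642} = \frac{1}{\frac{137918}{3} - \frac{12400 \sqrt{5}}{3}}$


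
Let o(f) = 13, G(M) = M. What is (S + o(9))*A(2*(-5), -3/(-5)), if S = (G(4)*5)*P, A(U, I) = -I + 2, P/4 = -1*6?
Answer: -3269/5 ≈ -653.80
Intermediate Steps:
P = -24 (P = 4*(-1*6) = 4*(-6) = -24)
A(U, I) = 2 - I
S = -480 (S = (4*5)*(-24) = 20*(-24) = -480)
(S + o(9))*A(2*(-5), -3/(-5)) = (-480 + 13)*(2 - (-3)/(-5)) = -467*(2 - (-3)*(-1)/5) = -467*(2 - 1*⅗) = -467*(2 - ⅗) = -467*7/5 = -3269/5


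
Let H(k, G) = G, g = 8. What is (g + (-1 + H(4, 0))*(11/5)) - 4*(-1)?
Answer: 49/5 ≈ 9.8000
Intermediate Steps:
(g + (-1 + H(4, 0))*(11/5)) - 4*(-1) = (8 + (-1 + 0)*(11/5)) - 4*(-1) = (8 - 11/5) + 4 = 29/5 + 4 = 49/5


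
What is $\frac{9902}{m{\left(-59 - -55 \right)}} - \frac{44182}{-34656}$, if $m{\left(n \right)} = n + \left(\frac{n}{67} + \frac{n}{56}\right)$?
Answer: $- \frac{160858178303}{67146000} \approx -2395.6$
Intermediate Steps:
$m{\left(n \right)} = \frac{3875 n}{3752}$ ($m{\left(n \right)} = n + \left(n \frac{1}{67} + n \frac{1}{56}\right) = n + \left(\frac{n}{67} + \frac{n}{56}\right) = n + \frac{123 n}{3752} = \frac{3875 n}{3752}$)
$\frac{9902}{m{\left(-59 - -55 \right)}} - \frac{44182}{-34656} = \frac{9902}{\frac{3875}{3752} \left(-59 - -55\right)} - \frac{44182}{-34656} = \frac{9902}{\frac{3875}{3752} \left(-59 + 55\right)} - - \frac{22091}{17328} = \frac{9902}{\frac{3875}{3752} \left(-4\right)} + \frac{22091}{17328} = \frac{9902}{- \frac{3875}{938}} + \frac{22091}{17328} = 9902 \left(- \frac{938}{3875}\right) + \frac{22091}{17328} = - \frac{9288076}{3875} + \frac{22091}{17328} = - \frac{160858178303}{67146000}$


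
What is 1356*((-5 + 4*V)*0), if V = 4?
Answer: 0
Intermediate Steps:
1356*((-5 + 4*V)*0) = 1356*((-5 + 4*4)*0) = 1356*((-5 + 16)*0) = 1356*(11*0) = 1356*0 = 0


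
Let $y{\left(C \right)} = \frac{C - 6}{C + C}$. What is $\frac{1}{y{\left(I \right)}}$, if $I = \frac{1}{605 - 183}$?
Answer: $- \frac{2}{2531} \approx -0.0007902$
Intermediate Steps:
$I = \frac{1}{422} \approx 0.0023697$
$y{\left(C \right)} = \frac{-6 + C}{2 C}$
$\frac{1}{y{\left(I \right)}} = \frac{1}{\frac{1}{2} \frac{1}{\frac{1}{422}} \left(-6 + \frac{1}{422}\right)} = \frac{1}{\frac{1}{2} \cdot 422 \left(- \frac{2531}{422}\right)} = \frac{1}{- \frac{2531}{2}} = - \frac{2}{2531}$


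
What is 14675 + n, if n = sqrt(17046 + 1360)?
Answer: 14675 + sqrt(18406) ≈ 14811.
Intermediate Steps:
n = sqrt(18406) ≈ 135.67
14675 + n = 14675 + sqrt(18406)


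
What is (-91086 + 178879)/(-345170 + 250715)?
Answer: -87793/94455 ≈ -0.92947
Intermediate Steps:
(-91086 + 178879)/(-345170 + 250715) = 87793/(-94455) = 87793*(-1/94455) = -87793/94455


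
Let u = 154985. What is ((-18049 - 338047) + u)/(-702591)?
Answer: 67037/234197 ≈ 0.28624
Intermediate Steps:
((-18049 - 338047) + u)/(-702591) = ((-18049 - 338047) + 154985)/(-702591) = (-356096 + 154985)*(-1/702591) = -201111*(-1/702591) = 67037/234197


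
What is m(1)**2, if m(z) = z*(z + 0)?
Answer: 1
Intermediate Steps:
m(z) = z**2 (m(z) = z*z = z**2)
m(1)**2 = (1**2)**2 = 1**2 = 1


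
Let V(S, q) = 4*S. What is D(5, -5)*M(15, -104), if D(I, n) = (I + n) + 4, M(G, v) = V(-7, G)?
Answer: -112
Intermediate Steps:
M(G, v) = -28 (M(G, v) = 4*(-7) = -28)
D(I, n) = 4 + I + n
D(5, -5)*M(15, -104) = (4 + 5 - 5)*(-28) = 4*(-28) = -112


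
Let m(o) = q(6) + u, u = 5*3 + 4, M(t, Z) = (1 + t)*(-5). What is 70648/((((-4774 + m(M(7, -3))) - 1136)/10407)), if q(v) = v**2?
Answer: -735233736/5855 ≈ -1.2557e+5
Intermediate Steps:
M(t, Z) = -5 - 5*t
u = 19 (u = 15 + 4 = 19)
m(o) = 55 (m(o) = 6**2 + 19 = 36 + 19 = 55)
70648/((((-4774 + m(M(7, -3))) - 1136)/10407)) = 70648/((((-4774 + 55) - 1136)/10407)) = 70648/(((-4719 - 1136)*(1/10407))) = 70648/((-5855*1/10407)) = 70648/(-5855/10407) = 70648*(-10407/5855) = -735233736/5855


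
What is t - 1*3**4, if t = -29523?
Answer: -29604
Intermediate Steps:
t - 1*3**4 = -29523 - 1*3**4 = -29523 - 1*81 = -29523 - 81 = -29604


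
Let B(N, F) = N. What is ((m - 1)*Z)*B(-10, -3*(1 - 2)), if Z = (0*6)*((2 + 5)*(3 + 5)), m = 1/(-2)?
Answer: 0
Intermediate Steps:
m = -1/2 ≈ -0.50000
Z = 0 (Z = 0*(7*8) = 0*56 = 0)
((m - 1)*Z)*B(-10, -3*(1 - 2)) = ((-1/2 - 1)*0)*(-10) = -3/2*0*(-10) = 0*(-10) = 0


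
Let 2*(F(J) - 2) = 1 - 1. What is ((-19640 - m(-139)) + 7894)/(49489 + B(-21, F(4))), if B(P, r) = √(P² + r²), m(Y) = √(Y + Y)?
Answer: -290648897/1224580338 + 5873*√445/1224580338 - 49489*I*√278/2449160676 + I*√123710/2449160676 ≈ -0.23724 - 0.00033677*I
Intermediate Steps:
m(Y) = √2*√Y (m(Y) = √(2*Y) = √2*√Y)
F(J) = 2 (F(J) = 2 + (1 - 1)/2 = 2 + (½)*0 = 2 + 0 = 2)
((-19640 - m(-139)) + 7894)/(49489 + B(-21, F(4))) = ((-19640 - √2*√(-139)) + 7894)/(49489 + √((-21)² + 2²)) = ((-19640 - √2*I*√139) + 7894)/(49489 + √(441 + 4)) = ((-19640 - I*√278) + 7894)/(49489 + √445) = (-11746 - I*√278)/(49489 + √445)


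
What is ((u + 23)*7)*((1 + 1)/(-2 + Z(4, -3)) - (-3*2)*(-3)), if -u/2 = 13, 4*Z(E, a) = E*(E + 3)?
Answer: 1848/5 ≈ 369.60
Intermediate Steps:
Z(E, a) = E*(3 + E)/4 (Z(E, a) = (E*(E + 3))/4 = (E*(3 + E))/4 = E*(3 + E)/4)
u = -26 (u = -2*13 = -26)
((u + 23)*7)*((1 + 1)/(-2 + Z(4, -3)) - (-3*2)*(-3)) = ((-26 + 23)*7)*((1 + 1)/(-2 + (¼)*4*(3 + 4)) - (-3*2)*(-3)) = (-3*7)*(2/(-2 + (¼)*4*7) - (-6)*(-3)) = -21*(2/(-2 + 7) - 1*18) = -21*(2/5 - 18) = -21*(2*(⅕) - 18) = -21*(⅖ - 18) = -21*(-88/5) = 1848/5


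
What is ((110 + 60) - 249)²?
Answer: 6241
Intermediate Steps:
((110 + 60) - 249)² = (170 - 249)² = (-79)² = 6241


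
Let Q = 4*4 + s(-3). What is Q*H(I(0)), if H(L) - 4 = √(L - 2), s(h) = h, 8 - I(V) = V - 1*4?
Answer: 52 + 13*√10 ≈ 93.110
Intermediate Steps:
I(V) = 12 - V (I(V) = 8 - (V - 1*4) = 8 - (V - 4) = 8 - (-4 + V) = 8 + (4 - V) = 12 - V)
H(L) = 4 + √(-2 + L) (H(L) = 4 + √(L - 2) = 4 + √(-2 + L))
Q = 13 (Q = 4*4 - 3 = 16 - 3 = 13)
Q*H(I(0)) = 13*(4 + √(-2 + (12 - 1*0))) = 13*(4 + √(-2 + (12 + 0))) = 13*(4 + √(-2 + 12)) = 13*(4 + √10) = 52 + 13*√10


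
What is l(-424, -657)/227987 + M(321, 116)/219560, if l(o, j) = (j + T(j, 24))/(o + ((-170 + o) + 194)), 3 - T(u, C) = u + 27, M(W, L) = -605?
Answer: -258297295/93742782712 ≈ -0.0027554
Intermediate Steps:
T(u, C) = -24 - u (T(u, C) = 3 - (u + 27) = 3 - (27 + u) = 3 + (-27 - u) = -24 - u)
l(o, j) = -24/(24 + 2*o) (l(o, j) = (j + (-24 - j))/(o + ((-170 + o) + 194)) = -24/(o + (24 + o)) = -24/(24 + 2*o))
l(-424, -657)/227987 + M(321, 116)/219560 = -12/(12 - 424)/227987 - 605/219560 = -12/(-412)*(1/227987) - 605*1/219560 = -12*(-1/412)*(1/227987) - 11/3992 = (3/103)*(1/227987) - 11/3992 = 3/23482661 - 11/3992 = -258297295/93742782712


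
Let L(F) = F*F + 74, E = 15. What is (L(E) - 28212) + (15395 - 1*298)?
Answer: -12816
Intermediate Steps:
L(F) = 74 + F² (L(F) = F² + 74 = 74 + F²)
(L(E) - 28212) + (15395 - 1*298) = ((74 + 15²) - 28212) + (15395 - 1*298) = ((74 + 225) - 28212) + (15395 - 298) = (299 - 28212) + 15097 = -27913 + 15097 = -12816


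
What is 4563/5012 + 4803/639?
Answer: 8996131/1067556 ≈ 8.4268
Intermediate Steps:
4563/5012 + 4803/639 = 4563*(1/5012) + 4803*(1/639) = 4563/5012 + 1601/213 = 8996131/1067556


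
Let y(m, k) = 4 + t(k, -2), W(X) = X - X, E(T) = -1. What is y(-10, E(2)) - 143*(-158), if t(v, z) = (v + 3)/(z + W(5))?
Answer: 22597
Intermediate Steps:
W(X) = 0
t(v, z) = (3 + v)/z (t(v, z) = (v + 3)/(z + 0) = (3 + v)/z)
y(m, k) = 5/2 - k/2 (y(m, k) = 4 + (3 + k)/(-2) = 4 - (3 + k)/2 = 4 + (-3/2 - k/2) = 5/2 - k/2)
y(-10, E(2)) - 143*(-158) = (5/2 - ½*(-1)) - 143*(-158) = (5/2 + ½) + 22594 = 3 + 22594 = 22597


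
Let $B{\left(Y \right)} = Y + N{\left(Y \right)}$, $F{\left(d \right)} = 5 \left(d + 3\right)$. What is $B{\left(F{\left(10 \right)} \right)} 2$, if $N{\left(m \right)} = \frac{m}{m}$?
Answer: $132$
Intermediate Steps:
$N{\left(m \right)} = 1$
$F{\left(d \right)} = 15 + 5 d$ ($F{\left(d \right)} = 5 \left(3 + d\right) = 15 + 5 d$)
$B{\left(Y \right)} = 1 + Y$ ($B{\left(Y \right)} = Y + 1 = 1 + Y$)
$B{\left(F{\left(10 \right)} \right)} 2 = \left(1 + \left(15 + 5 \cdot 10\right)\right) 2 = \left(1 + \left(15 + 50\right)\right) 2 = \left(1 + 65\right) 2 = 66 \cdot 2 = 132$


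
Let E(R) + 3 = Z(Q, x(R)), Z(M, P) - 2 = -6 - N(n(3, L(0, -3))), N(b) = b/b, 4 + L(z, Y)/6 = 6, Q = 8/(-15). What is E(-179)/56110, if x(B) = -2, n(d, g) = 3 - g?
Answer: -4/28055 ≈ -0.00014258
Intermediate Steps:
Q = -8/15 (Q = 8*(-1/15) = -8/15 ≈ -0.53333)
L(z, Y) = 12 (L(z, Y) = -24 + 6*6 = -24 + 36 = 12)
N(b) = 1
Z(M, P) = -5 (Z(M, P) = 2 + (-6 - 1*1) = 2 + (-6 - 1) = 2 - 7 = -5)
E(R) = -8 (E(R) = -3 - 5 = -8)
E(-179)/56110 = -8/56110 = -8*1/56110 = -4/28055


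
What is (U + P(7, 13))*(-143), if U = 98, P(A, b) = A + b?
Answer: -16874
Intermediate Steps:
(U + P(7, 13))*(-143) = (98 + (7 + 13))*(-143) = (98 + 20)*(-143) = 118*(-143) = -16874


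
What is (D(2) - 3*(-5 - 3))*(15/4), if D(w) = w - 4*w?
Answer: 135/2 ≈ 67.500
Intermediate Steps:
D(w) = -3*w
(D(2) - 3*(-5 - 3))*(15/4) = (-3*2 - 3*(-5 - 3))*(15/4) = (-6 - 3*(-8))*(15*(¼)) = (-6 + 24)*(15/4) = 18*(15/4) = 135/2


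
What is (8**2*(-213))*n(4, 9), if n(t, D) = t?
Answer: -54528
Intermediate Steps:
(8**2*(-213))*n(4, 9) = (8**2*(-213))*4 = (64*(-213))*4 = -13632*4 = -54528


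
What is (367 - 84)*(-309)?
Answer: -87447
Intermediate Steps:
(367 - 84)*(-309) = 283*(-309) = -87447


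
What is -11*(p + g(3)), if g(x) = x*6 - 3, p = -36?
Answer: 231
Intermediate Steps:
g(x) = -3 + 6*x (g(x) = 6*x - 3 = -3 + 6*x)
-11*(p + g(3)) = -11*(-36 + (-3 + 6*3)) = -11*(-36 + (-3 + 18)) = -11*(-36 + 15) = -11*(-21) = 231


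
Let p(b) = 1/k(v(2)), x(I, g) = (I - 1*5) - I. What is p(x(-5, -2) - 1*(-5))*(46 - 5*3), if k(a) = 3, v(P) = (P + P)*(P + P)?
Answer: 31/3 ≈ 10.333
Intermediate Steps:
x(I, g) = -5 (x(I, g) = (I - 5) - I = (-5 + I) - I = -5)
v(P) = 4*P² (v(P) = (2*P)*(2*P) = 4*P²)
p(b) = ⅓ (p(b) = 1/3 = ⅓)
p(x(-5, -2) - 1*(-5))*(46 - 5*3) = (46 - 5*3)/3 = (46 - 15)/3 = (⅓)*31 = 31/3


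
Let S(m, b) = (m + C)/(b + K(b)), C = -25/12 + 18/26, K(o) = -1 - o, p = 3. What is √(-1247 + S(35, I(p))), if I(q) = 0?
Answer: 5*I*√311649/78 ≈ 35.786*I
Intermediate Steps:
C = -217/156 (C = -25*1/12 + 18*(1/26) = -25/12 + 9/13 = -217/156 ≈ -1.3910)
S(m, b) = 217/156 - m (S(m, b) = (m - 217/156)/(b + (-1 - b)) = (-217/156 + m)/(-1) = (-217/156 + m)*(-1) = 217/156 - m)
√(-1247 + S(35, I(p))) = √(-1247 + (217/156 - 1*35)) = √(-1247 + (217/156 - 35)) = √(-1247 - 5243/156) = √(-199775/156) = 5*I*√311649/78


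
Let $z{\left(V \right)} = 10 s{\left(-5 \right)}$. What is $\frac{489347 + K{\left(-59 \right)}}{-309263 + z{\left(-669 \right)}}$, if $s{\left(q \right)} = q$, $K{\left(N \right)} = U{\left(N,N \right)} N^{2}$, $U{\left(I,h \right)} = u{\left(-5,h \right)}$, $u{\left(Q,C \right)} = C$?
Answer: $- \frac{283968}{309313} \approx -0.91806$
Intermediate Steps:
$U{\left(I,h \right)} = h$
$K{\left(N \right)} = N^{3}$ ($K{\left(N \right)} = N N^{2} = N^{3}$)
$z{\left(V \right)} = -50$ ($z{\left(V \right)} = 10 \left(-5\right) = -50$)
$\frac{489347 + K{\left(-59 \right)}}{-309263 + z{\left(-669 \right)}} = \frac{489347 + \left(-59\right)^{3}}{-309263 - 50} = \frac{489347 - 205379}{-309313} = 283968 \left(- \frac{1}{309313}\right) = - \frac{283968}{309313}$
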